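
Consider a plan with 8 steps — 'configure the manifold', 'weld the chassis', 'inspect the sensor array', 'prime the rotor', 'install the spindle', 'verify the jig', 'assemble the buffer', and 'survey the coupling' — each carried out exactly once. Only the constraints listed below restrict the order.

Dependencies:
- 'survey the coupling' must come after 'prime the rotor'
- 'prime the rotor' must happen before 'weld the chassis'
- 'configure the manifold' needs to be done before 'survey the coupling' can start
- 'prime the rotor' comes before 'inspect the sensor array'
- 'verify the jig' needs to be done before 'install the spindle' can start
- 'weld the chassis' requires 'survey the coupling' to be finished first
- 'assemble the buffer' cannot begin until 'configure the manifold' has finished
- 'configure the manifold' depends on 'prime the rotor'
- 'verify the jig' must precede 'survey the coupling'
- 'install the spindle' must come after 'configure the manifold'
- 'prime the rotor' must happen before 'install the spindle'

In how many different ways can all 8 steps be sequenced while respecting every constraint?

261

2 steps have no prerequisites ('prime the rotor', 'verify the jig'), so any of them could come first.
Systematically extending each partial ordering one step at a time and counting, there are 261 complete orderings.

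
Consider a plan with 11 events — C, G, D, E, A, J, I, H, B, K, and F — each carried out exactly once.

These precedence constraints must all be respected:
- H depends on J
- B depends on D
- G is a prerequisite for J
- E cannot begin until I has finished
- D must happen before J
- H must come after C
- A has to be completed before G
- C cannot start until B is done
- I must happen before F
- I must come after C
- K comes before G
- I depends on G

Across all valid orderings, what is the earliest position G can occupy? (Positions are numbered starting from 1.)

3

Every event that must precede G has to come before it. Tracing all chains that end at G, those events are: A, K — 2 in total.
With 2 mandatory predecessors, the earliest G can sit is position 2+1 = 3, and placing just those 2 first achieves it.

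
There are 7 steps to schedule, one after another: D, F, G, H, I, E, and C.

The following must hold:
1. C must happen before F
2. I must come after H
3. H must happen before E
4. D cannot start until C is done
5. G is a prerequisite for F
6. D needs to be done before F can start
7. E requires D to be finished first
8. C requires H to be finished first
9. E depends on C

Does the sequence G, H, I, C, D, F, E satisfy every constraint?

Yes

Every stated constraint is respected: H sits at position 2, ahead of E at position 7, and each of the other listed pairs likewise has the predecessor earlier in the sequence.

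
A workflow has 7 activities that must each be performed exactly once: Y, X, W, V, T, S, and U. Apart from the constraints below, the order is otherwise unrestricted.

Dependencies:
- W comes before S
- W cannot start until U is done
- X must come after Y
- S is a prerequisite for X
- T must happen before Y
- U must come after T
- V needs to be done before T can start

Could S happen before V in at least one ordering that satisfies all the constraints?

There is a dependency chain V → T → U → W → S, so S always comes after V.
So no valid ordering can have S before V.

No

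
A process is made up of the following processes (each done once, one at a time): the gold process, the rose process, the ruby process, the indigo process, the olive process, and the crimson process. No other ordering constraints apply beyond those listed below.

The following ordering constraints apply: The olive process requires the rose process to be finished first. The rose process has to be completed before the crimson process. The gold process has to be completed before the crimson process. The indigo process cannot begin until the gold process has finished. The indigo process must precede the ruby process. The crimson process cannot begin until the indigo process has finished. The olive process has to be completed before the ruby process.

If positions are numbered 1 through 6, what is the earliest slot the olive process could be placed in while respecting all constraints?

2

The only process forced before the olive process (directly or transitively) is the rose process.
With 1 mandatory predecessor, the earliest the olive process can sit is position 1+1 = 2, and placing just that one first achieves it.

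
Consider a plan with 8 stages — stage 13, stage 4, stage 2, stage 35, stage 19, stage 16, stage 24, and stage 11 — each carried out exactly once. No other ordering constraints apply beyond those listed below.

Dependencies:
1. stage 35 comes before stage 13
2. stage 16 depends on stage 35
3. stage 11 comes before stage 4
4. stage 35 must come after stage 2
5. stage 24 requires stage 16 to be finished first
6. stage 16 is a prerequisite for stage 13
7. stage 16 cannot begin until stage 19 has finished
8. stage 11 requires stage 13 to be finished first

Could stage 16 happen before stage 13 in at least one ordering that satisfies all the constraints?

The constraints force stage 16 before stage 13, so yes — every valid ordering has stage 16 earlier.

Yes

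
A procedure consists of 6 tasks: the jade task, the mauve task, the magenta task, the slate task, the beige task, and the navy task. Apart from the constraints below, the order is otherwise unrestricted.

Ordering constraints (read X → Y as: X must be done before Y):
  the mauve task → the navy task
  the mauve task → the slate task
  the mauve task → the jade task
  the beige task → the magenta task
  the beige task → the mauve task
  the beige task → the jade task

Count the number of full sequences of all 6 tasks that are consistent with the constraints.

The beige task is the only task with nothing required before it, so every ordering starts there.
Enumerating by repeatedly choosing an available task (one whose prerequisites are all placed) gives 30 distinct complete orderings.

30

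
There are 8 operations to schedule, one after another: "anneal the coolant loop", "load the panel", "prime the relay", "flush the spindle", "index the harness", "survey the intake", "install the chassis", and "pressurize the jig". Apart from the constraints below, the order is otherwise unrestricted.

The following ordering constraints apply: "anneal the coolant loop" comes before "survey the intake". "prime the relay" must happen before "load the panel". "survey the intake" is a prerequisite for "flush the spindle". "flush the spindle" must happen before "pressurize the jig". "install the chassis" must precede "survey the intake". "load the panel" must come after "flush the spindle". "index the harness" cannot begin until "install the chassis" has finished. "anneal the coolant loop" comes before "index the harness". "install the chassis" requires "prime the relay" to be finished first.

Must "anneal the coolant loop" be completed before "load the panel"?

Following the dependencies: "anneal the coolant loop" → "survey the intake" → "flush the spindle" → "load the panel".
Hence "anneal the coolant loop" necessarily comes before "load the panel".

Yes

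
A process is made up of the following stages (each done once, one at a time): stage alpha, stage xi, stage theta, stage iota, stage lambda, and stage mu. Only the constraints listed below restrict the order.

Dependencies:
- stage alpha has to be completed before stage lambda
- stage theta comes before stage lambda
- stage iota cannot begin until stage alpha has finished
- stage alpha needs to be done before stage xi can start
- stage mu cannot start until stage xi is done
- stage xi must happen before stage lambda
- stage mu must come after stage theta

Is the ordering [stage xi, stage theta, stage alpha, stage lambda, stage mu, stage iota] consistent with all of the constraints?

No

The sequence places stage xi ahead of stage alpha.
That contradicts the constraint that stage alpha must precede stage xi.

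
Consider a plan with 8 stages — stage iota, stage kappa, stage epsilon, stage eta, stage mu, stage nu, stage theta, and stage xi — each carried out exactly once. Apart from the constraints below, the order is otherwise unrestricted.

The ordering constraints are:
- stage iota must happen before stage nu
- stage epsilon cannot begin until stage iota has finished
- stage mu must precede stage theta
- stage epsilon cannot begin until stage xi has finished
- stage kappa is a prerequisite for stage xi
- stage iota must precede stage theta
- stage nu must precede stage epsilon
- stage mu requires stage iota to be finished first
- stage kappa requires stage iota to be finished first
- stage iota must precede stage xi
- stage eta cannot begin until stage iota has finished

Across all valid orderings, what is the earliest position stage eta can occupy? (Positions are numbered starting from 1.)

Working backwards through the constraints from stage eta, its only required predecessor is stage iota.
So at minimum 1 stage comes before stage eta, putting stage eta no earlier than position 2. That position is achievable by scheduling exactly that predecessor first.

2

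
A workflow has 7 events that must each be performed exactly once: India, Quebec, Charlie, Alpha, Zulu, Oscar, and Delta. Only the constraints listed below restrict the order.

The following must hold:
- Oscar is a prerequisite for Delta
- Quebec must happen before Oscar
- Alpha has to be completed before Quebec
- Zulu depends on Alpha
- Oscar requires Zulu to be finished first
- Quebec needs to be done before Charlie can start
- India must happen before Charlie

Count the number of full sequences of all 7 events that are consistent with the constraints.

The events with no prerequisites are India, Alpha; any of them can be placed first.
Counting all ways to extend the partial order to a total order gives 33.

33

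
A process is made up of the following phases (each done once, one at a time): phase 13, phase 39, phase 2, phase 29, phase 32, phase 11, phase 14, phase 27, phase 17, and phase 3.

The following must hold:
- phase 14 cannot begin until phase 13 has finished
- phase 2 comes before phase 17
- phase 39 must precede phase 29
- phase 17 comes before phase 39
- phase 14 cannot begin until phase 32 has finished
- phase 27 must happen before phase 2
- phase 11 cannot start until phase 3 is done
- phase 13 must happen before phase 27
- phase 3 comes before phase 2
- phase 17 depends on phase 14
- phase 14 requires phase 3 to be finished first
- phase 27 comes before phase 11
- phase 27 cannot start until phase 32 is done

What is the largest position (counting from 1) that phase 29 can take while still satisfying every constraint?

10

Phase 29 has no required successors, so nothing stops it from going last (position 10).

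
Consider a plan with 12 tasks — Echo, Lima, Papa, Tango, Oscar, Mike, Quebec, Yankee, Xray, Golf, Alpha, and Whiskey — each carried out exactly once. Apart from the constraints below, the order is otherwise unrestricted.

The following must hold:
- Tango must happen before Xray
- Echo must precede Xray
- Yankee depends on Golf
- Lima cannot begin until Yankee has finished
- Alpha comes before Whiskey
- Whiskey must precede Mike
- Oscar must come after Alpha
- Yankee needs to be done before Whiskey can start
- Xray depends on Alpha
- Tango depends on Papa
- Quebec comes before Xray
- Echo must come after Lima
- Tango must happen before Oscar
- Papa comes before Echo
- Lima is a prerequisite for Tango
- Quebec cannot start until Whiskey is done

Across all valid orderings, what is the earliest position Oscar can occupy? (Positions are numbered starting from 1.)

7

Every task that must precede Oscar has to come before it. Tracing all chains that end at Oscar, those tasks are: Lima, Papa, Tango, Yankee, Golf, Alpha — 6 in total.
With 6 mandatory predecessors, the earliest Oscar can sit is position 6+1 = 7, and placing just those 6 first achieves it.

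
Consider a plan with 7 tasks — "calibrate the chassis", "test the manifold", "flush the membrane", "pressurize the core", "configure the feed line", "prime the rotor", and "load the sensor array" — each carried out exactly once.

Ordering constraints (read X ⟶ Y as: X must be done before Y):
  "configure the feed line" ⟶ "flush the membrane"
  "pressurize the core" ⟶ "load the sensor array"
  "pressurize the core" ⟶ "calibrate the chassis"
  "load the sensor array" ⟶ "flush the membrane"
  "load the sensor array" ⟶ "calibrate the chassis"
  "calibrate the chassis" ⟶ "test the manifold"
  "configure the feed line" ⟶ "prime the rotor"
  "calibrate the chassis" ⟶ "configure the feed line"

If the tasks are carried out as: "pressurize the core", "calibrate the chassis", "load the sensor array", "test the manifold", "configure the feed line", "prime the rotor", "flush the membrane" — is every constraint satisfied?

No

Here "load the sensor array" comes after "calibrate the chassis".
Since "load the sensor array" is required before "calibrate the chassis", the ordering is invalid.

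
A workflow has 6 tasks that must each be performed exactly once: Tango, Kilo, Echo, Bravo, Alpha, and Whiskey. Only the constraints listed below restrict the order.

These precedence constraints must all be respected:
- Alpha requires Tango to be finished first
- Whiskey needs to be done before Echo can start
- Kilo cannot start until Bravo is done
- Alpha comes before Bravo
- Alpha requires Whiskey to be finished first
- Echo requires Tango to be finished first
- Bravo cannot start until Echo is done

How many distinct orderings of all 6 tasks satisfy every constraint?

The tasks with no prerequisites are Tango, Whiskey; any of them can be placed first.
Systematically extending each partial ordering one task at a time and counting, there are 4 complete orderings.

4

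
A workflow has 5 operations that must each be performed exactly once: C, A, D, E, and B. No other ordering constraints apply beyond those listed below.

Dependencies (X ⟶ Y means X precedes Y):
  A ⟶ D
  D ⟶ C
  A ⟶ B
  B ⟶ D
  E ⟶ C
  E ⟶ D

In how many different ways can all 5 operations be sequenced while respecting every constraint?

3

2 operations have no prerequisites (A, E), so any of them could come first.
Systematically extending each partial ordering one operation at a time and counting, there are 3 complete orderings.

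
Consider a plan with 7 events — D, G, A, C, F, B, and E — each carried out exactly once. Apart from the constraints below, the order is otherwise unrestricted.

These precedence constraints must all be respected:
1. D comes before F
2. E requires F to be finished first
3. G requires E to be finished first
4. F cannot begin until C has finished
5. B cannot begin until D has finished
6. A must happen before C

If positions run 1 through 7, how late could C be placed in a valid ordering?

The events that are forced after C, directly or by a chain of constraints, are G, F, E. That's 3 events.
With 3 mandatory successors out of 7 events total, the latest slot for C is 7−3 = 4, and it's reachable by doing all non-successors before C.

4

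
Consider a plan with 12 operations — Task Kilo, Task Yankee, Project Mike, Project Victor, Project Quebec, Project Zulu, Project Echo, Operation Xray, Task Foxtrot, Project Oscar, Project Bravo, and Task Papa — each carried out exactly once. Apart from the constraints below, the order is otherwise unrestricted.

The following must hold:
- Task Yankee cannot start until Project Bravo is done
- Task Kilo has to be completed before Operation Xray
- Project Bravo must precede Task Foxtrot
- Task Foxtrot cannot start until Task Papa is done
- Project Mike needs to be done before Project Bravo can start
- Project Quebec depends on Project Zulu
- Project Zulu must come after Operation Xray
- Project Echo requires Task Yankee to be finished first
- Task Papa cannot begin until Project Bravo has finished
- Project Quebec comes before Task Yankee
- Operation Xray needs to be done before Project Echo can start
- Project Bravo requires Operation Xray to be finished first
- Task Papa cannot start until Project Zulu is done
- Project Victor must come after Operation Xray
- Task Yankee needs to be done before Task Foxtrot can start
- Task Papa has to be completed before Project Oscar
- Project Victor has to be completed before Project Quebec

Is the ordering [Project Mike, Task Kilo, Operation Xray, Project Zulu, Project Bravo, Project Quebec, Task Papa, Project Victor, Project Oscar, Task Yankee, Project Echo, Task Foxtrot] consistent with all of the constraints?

No

In the proposed order, Project Quebec appears before Project Victor.
But one of the constraints requires Project Victor before Project Quebec, so this ordering violates it.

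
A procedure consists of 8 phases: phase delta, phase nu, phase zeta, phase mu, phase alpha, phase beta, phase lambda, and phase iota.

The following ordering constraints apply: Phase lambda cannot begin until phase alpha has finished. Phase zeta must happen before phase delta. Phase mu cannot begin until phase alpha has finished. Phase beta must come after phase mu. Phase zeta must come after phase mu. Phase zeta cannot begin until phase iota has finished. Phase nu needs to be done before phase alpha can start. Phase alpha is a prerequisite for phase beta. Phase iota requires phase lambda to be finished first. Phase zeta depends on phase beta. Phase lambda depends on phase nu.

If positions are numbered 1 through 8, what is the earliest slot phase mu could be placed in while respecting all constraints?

3

Every phase that must precede phase mu has to come before it. Tracing all chains that end at phase mu, those phases are: phase nu, phase alpha — 2 in total.
So at minimum 2 phases come before phase mu, putting phase mu no earlier than position 3. That position is achievable by scheduling exactly those predecessors first.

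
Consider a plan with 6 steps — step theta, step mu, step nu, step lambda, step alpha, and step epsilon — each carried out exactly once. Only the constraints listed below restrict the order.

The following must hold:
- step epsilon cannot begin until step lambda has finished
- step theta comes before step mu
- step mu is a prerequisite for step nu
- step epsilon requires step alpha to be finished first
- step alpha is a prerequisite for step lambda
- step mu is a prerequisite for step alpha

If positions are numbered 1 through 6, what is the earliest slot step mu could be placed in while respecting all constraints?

Working backwards through the constraints from step mu, its only required predecessor is step theta.
With 1 mandatory predecessor, the earliest step mu can sit is position 1+1 = 2, and placing just that one first achieves it.

2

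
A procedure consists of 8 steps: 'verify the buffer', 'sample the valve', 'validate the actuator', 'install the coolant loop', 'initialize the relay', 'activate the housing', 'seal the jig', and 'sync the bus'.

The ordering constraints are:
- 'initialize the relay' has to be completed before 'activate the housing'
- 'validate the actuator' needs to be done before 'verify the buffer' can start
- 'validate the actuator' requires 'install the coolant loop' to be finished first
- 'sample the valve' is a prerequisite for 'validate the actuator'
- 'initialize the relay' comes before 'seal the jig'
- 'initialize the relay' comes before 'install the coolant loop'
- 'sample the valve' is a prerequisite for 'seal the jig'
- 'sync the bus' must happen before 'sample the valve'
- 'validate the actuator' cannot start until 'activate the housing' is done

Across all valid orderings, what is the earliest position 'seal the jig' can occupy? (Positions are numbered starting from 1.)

The steps that are forced before 'seal the jig', directly or transitively, are 'sample the valve', 'initialize the relay', 'sync the bus'. That's 3 steps.
So at minimum 3 steps come before 'seal the jig', putting 'seal the jig' no earlier than position 4. That position is achievable by scheduling exactly those predecessors first.

4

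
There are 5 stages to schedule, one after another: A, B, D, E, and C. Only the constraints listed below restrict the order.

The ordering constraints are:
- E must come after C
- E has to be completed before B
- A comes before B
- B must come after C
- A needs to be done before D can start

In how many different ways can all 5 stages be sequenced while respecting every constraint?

The stages with no prerequisites are A, C; any of them can be placed first.
Counting all ways to extend the partial order to a total order gives 9.

9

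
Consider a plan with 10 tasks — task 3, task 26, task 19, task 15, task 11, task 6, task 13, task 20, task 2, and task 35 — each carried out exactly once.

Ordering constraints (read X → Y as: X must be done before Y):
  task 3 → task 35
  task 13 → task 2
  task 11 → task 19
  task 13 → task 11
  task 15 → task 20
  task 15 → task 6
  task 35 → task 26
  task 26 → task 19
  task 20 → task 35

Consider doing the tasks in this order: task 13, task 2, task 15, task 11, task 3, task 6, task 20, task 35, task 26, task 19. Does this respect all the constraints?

Yes

Going through the constraints one by one, each required predecessor appears earlier in the sequence than its dependent — e.g. task 11 (position 4) is before task 19 (position 10), as required.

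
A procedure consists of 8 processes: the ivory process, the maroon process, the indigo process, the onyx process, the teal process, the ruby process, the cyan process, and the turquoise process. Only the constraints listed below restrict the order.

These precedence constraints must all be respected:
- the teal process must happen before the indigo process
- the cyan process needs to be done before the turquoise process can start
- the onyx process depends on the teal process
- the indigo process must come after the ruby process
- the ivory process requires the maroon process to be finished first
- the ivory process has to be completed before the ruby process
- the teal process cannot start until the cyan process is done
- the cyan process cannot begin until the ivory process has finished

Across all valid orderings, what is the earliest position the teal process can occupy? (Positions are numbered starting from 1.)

4

Every process that must precede the teal process has to come before it. Tracing all chains that end at the teal process, those processes are: the ivory process, the maroon process, the cyan process — 3 in total.
So at minimum 3 processes come before the teal process, putting the teal process no earlier than position 4. That position is achievable by scheduling exactly those predecessors first.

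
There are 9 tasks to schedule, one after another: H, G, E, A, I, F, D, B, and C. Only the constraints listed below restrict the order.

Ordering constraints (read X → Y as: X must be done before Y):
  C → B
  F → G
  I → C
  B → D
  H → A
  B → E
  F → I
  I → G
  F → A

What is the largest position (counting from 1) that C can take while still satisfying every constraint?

6

Every task that must follow C has to come after it. Tracing all chains starting from C, those tasks are: E, D, B — 3 in total.
So at least 3 tasks follow C, putting C no later than position 6. That position is achievable by scheduling everything else first.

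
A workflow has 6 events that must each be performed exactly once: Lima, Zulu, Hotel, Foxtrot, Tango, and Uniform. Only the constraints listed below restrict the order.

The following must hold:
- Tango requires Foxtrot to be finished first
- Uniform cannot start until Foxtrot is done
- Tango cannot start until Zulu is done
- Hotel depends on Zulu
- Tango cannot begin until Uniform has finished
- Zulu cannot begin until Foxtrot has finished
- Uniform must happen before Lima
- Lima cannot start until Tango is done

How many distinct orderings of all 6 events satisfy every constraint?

Only Foxtrot has no prerequisites, so it must go first.
Counting all ways to extend the partial order to a total order gives 7.

7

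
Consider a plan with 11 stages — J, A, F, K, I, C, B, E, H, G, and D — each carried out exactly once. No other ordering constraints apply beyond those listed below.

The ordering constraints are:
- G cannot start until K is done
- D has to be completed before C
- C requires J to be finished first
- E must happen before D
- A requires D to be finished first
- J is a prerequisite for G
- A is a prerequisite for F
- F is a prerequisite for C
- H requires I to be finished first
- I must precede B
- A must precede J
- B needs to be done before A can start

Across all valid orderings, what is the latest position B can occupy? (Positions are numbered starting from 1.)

Following every chain forward from B, the stages that must come later are J, A, F, C, G — 5 of them.
So at least 5 stages follow B, putting B no later than position 6. That position is achievable by scheduling everything else first.

6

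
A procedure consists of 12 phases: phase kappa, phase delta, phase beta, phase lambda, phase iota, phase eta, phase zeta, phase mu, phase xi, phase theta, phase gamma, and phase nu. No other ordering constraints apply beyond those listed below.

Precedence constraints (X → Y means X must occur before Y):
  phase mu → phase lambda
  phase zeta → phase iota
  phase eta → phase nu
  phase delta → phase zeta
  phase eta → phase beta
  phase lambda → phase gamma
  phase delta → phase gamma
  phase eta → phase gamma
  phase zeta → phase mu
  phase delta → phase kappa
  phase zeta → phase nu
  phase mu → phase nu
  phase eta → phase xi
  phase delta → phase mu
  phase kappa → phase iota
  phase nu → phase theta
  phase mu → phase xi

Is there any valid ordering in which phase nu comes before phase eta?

No

The constraints give a chain phase eta → phase nu, which forces phase eta before phase nu.
Hence phase nu can never be scheduled before phase eta.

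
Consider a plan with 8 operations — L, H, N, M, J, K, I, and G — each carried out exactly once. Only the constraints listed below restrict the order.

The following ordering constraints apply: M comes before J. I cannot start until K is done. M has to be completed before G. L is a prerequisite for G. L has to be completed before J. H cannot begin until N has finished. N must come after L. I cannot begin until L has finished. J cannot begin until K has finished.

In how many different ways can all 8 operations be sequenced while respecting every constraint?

696

3 operations have no prerequisites (L, M, K), so any of them could come first.
Systematically extending each partial ordering one operation at a time and counting, there are 696 complete orderings.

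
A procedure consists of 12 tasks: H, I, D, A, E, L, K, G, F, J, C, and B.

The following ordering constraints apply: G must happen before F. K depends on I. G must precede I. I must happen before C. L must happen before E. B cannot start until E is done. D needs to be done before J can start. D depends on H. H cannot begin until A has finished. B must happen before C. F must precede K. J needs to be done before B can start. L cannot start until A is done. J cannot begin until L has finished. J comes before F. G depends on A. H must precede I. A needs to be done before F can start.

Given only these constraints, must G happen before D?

No

No chain of constraints connects G to D in either direction.
There exist valid orderings with D before G, so G is not required to come first.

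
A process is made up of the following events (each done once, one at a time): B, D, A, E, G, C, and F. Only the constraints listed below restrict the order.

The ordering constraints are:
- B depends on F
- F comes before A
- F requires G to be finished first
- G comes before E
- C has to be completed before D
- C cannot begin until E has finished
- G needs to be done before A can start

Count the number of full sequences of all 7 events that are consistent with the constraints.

G is the only event with nothing required before it, so every ordering starts there.
Enumerating by repeatedly choosing an available event (one whose prerequisites are all placed) gives 40 distinct complete orderings.

40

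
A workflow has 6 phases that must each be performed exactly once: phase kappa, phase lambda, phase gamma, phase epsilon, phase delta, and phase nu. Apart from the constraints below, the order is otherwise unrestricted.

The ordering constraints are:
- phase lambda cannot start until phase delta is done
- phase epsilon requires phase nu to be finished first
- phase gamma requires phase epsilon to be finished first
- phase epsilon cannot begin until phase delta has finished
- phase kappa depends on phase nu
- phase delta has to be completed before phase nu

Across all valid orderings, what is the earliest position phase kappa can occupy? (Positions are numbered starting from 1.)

3

Every phase that must precede phase kappa has to come before it. Tracing all chains that end at phase kappa, those phases are: phase delta, phase nu — 2 in total.
So at minimum 2 phases come before phase kappa, putting phase kappa no earlier than position 3. That position is achievable by scheduling exactly those predecessors first.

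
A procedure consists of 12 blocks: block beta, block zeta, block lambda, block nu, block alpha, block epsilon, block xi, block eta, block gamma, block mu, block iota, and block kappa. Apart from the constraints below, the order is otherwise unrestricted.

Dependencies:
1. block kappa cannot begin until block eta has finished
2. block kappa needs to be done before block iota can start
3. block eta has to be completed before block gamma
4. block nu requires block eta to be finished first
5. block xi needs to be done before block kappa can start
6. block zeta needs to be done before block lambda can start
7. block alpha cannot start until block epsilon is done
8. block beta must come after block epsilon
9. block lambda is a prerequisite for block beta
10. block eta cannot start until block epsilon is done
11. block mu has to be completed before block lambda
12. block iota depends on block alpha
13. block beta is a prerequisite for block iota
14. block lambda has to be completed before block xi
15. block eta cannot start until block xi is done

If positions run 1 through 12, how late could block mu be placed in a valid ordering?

The blocks that are forced after block mu, directly or by a chain of constraints, are block beta, block lambda, block nu, block xi, block eta, block gamma, block iota, block kappa. That's 8 blocks.
So at least 8 blocks follow block mu, putting block mu no later than position 4. That position is achievable by scheduling everything else first.

4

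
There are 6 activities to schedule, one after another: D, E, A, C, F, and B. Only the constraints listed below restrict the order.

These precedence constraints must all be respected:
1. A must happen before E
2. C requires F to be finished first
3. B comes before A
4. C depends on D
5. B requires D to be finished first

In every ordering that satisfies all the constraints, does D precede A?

Yes

There is a constraint chain D → B → A.
Hence D necessarily comes before A.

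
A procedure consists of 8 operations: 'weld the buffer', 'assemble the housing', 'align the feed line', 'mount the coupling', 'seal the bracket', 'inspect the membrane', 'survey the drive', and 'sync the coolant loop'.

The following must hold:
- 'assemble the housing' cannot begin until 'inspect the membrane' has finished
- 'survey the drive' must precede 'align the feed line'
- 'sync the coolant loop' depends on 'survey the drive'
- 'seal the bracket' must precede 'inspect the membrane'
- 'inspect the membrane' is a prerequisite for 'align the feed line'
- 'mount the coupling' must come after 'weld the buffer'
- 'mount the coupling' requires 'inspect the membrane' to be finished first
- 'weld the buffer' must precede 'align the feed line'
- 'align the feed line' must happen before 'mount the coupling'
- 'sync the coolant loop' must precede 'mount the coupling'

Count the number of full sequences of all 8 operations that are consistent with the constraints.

176

3 operations have no prerequisites ('weld the buffer', 'seal the bracket', 'survey the drive'), so any of them could come first.
Enumerating by repeatedly choosing an available operation (one whose prerequisites are all placed) gives 176 distinct complete orderings.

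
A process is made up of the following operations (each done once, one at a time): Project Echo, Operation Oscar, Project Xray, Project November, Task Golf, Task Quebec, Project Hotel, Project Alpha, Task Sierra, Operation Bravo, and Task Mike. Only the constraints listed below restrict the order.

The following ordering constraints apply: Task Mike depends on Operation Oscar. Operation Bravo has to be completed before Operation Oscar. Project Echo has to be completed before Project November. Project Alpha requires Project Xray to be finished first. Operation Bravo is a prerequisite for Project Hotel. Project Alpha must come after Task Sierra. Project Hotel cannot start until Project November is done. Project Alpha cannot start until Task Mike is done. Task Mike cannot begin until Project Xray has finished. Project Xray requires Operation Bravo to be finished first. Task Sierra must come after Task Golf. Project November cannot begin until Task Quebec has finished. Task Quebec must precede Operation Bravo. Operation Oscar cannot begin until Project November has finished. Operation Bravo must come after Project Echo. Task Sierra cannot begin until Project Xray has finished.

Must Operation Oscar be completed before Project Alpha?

Yes

Following the dependencies: Operation Oscar → Task Mike → Project Alpha.
So Operation Oscar must precede Project Alpha in any valid ordering.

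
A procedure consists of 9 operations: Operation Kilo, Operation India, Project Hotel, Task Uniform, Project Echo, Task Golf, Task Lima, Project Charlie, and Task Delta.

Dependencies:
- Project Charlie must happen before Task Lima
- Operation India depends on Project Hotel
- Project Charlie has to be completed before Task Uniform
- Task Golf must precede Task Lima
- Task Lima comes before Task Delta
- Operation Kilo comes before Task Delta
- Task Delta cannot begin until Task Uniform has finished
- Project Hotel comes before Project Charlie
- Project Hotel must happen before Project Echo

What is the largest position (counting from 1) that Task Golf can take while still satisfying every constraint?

7

Every operation that must follow Task Golf has to come after it. Tracing all chains starting from Task Golf, those operations are: Task Lima, Task Delta — 2 in total.
So at least 2 operations follow Task Golf, putting Task Golf no later than position 7. That position is achievable by scheduling everything else first.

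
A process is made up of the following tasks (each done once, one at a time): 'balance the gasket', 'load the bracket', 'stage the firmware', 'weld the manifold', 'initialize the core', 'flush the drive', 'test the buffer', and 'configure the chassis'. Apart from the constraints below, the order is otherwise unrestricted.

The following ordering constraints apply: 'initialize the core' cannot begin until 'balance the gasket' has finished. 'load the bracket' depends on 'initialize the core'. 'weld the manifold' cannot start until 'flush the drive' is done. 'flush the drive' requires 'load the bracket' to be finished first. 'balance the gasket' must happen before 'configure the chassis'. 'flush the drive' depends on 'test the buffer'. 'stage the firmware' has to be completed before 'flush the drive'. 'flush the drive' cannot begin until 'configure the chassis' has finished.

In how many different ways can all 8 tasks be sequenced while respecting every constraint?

90

3 tasks have no prerequisites ('balance the gasket', 'stage the firmware', 'test the buffer'), so any of them could come first.
Systematically extending each partial ordering one task at a time and counting, there are 90 complete orderings.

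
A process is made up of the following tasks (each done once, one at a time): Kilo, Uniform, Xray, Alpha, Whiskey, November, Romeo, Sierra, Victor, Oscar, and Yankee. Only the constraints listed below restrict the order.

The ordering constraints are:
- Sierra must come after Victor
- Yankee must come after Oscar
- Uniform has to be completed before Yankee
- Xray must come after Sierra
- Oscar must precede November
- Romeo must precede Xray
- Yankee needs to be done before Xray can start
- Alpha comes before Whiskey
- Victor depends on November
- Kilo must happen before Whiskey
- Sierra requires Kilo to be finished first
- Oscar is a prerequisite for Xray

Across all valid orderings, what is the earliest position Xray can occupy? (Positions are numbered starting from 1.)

Every task that must precede Xray has to come before it. Tracing all chains that end at Xray, those tasks are: Kilo, Uniform, November, Romeo, Sierra, Victor, Oscar, Yankee — 8 in total.
So at minimum 8 tasks come before Xray, putting Xray no earlier than position 9. That position is achievable by scheduling exactly those predecessors first.

9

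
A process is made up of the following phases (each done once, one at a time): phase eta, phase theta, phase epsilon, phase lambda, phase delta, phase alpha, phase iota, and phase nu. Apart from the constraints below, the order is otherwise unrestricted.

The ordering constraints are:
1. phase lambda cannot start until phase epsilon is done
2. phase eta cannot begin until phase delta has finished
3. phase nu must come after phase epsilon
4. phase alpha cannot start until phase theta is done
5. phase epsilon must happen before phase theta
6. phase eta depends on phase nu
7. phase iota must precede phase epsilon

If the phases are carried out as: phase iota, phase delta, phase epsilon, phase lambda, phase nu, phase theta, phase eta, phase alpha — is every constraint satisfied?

Checking each listed constraint against this order: for instance, phase delta is in position 2 and phase eta in position 7, so that constraint holds — and the remaining constraints check out the same way.

Yes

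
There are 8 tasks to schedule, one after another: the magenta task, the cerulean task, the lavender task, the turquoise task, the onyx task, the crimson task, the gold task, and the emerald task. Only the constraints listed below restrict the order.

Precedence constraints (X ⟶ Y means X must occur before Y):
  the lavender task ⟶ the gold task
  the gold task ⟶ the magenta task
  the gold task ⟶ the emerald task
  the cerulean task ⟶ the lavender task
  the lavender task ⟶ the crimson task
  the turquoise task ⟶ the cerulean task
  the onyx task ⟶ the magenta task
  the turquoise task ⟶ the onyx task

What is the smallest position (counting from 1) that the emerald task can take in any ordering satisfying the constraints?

Working backwards through the constraints from the emerald task, its full set of required predecessors is the cerulean task, the lavender task, the turquoise task, the gold task — 4 of them.
With 4 mandatory predecessors, the earliest the emerald task can sit is position 4+1 = 5, and placing just those 4 first achieves it.

5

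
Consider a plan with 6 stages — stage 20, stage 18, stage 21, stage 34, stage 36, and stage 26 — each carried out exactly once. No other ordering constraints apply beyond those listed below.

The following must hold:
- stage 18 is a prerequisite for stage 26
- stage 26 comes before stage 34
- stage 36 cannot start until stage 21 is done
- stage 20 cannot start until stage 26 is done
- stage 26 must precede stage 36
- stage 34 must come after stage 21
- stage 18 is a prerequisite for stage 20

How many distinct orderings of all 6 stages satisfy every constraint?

20

The stages with no prerequisites are stage 18, stage 21; any of them can be placed first.
Systematically extending each partial ordering one stage at a time and counting, there are 20 complete orderings.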